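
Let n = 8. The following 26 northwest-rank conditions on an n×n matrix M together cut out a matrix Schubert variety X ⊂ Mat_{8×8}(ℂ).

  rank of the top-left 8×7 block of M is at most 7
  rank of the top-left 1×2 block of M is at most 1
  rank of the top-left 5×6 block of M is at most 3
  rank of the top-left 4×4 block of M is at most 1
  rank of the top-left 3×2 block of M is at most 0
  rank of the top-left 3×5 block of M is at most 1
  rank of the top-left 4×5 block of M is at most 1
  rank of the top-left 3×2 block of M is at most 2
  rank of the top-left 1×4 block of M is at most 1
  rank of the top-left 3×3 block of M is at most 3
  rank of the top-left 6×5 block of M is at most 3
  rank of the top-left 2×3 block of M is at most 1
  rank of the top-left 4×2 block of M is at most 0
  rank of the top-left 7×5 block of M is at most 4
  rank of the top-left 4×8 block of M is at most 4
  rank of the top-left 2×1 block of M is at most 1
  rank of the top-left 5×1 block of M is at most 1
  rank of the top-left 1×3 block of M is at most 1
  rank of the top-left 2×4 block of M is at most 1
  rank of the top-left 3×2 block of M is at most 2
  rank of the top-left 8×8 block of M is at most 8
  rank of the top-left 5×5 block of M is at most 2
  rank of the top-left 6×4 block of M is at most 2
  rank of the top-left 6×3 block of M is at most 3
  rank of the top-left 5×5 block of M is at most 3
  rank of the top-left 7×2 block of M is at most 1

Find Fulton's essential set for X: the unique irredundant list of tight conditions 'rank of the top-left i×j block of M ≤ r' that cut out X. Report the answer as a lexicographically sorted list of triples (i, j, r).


Propagating the 26 rank bounds to every northwest block:

  0 0 1 1 1 1 1 1
  0 0 1 1 1 2 2 2
  0 0 1 1 1 2 3 3
  0 0 1 1 1 2 3 4
  1 1 2 2 2 3 4 5
  1 1 2 2 3 4 5 6
  1 1 2 3 4 5 6 7
  1 2 3 4 5 6 7 8

giving w = (3, 6, 7, 8, 1, 5, 4, 2) via Δ²R.

|D(w)|=17, |Ess(w)|=4:

[(4, 2, 0), (4, 5, 1), (6, 4, 2), (7, 2, 1)]


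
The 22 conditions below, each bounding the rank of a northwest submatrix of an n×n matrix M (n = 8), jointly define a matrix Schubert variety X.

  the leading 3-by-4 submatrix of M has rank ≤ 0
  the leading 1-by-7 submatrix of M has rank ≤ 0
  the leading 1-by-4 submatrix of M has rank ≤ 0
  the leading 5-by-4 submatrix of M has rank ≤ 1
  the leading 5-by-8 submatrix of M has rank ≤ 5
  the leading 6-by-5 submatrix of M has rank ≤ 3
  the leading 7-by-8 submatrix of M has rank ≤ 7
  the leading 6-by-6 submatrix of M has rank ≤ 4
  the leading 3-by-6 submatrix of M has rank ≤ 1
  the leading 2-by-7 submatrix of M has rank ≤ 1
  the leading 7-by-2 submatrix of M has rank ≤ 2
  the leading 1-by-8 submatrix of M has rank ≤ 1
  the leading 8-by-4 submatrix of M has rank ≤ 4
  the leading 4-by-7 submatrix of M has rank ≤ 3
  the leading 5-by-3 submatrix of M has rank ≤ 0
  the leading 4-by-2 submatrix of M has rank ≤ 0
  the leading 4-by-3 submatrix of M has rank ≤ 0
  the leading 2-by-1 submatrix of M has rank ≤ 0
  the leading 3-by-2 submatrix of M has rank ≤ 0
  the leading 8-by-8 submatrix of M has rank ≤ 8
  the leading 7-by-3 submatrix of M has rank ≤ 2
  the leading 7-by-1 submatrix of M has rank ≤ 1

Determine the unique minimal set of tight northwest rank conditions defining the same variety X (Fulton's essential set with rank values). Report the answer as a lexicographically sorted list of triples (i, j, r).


Recovering R(i,j) via the rank-extension bound from the 22 conditions:

  row 1: 0, 0, 0, 0, 0, 0, 0, 1
  row 2: 0, 0, 0, 0, 1, 1, 1, 2
  row 3: 0, 0, 0, 0, 1, 1, 2, 3
  row 4: 0, 0, 0, 1, 2, 2, 3, 4
  row 5: 0, 0, 0, 1, 2, 3, 4, 5
  row 6: 1, 1, 1, 2, 3, 4, 5, 6
  row 7: 1, 2, 2, 3, 4, 5, 6, 7
  row 8: 1, 2, 3, 4, 5, 6, 7, 8

second differences of R give the permutation w = (8, 5, 7, 4, 6, 1, 2, 3).

D(w) has 22 cells with 4 SE-corners; essential set:

[(1, 7, 0), (3, 4, 0), (3, 6, 1), (5, 3, 0)]


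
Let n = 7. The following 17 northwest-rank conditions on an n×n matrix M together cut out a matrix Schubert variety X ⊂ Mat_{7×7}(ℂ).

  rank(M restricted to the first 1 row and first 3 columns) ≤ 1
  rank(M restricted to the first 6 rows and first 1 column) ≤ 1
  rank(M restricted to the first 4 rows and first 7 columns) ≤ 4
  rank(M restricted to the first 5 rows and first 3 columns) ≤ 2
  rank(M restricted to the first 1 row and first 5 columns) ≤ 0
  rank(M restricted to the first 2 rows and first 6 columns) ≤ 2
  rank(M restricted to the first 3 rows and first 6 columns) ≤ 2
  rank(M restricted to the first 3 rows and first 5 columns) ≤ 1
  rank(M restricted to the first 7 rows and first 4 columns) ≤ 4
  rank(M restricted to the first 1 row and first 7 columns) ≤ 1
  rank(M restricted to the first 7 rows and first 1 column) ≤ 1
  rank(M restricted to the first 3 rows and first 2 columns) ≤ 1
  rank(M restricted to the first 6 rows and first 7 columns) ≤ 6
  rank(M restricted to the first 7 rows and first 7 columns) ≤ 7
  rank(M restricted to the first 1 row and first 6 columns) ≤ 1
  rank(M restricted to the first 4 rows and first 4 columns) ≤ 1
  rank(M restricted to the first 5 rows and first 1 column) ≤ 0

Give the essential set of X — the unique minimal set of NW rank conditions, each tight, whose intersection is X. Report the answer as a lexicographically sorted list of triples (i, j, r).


Propagating the 17 rank bounds to every northwest block:

  R[1]: 0 | 0 | 0 | 0 | 0 | 1 | 1
  R[2]: 0 | 1 | 1 | 1 | 1 | 2 | 2
  R[3]: 0 | 1 | 1 | 1 | 1 | 2 | 3
  R[4]: 0 | 1 | 1 | 1 | 2 | 3 | 4
  R[5]: 0 | 1 | 2 | 2 | 3 | 4 | 5
  R[6]: 1 | 2 | 3 | 3 | 4 | 5 | 6
  R[7]: 1 | 2 | 3 | 4 | 5 | 6 | 7

giving w = (6, 2, 7, 5, 3, 1, 4) via Δ²R.

D(w) has 14 cells with 4 SE-corners; essential set:

[(1, 5, 0), (3, 5, 1), (4, 4, 1), (5, 1, 0)]


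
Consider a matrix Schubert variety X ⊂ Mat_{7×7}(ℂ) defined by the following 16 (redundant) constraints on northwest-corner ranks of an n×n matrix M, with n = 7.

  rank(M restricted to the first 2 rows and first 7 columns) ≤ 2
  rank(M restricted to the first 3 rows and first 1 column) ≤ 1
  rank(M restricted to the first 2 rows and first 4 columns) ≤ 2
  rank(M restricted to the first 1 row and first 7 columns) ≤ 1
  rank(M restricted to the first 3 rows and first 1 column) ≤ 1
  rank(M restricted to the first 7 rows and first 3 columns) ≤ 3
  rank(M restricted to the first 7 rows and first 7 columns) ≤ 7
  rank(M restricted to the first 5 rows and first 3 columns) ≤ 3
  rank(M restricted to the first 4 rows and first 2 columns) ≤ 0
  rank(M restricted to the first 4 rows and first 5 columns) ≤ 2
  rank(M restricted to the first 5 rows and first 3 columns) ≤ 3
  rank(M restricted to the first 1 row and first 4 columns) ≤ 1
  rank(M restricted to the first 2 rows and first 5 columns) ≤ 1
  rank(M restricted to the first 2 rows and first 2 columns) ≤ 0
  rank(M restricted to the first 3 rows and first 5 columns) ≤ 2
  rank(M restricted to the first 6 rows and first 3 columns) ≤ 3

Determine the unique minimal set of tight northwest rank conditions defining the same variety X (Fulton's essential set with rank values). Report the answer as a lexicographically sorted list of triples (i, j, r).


Rank table r_w(7×7) implied by the 16 constraints:

  R[1]: 0 | 0 | 1 | 1 | 1 | 1 | 1
  R[2]: 0 | 0 | 1 | 1 | 1 | 2 | 2
  R[3]: 0 | 0 | 1 | 2 | 2 | 3 | 3
  R[4]: 0 | 0 | 1 | 2 | 2 | 3 | 4
  R[5]: 1 | 1 | 2 | 3 | 3 | 4 | 5
  R[6]: 1 | 2 | 3 | 4 | 4 | 5 | 6
  R[7]: 1 | 2 | 3 | 4 | 5 | 6 | 7

second differences of R give the permutation w = (3, 6, 4, 7, 1, 2, 5).

D(w) has 11 cells with 3 SE-corners; essential set:

[(2, 5, 1), (4, 2, 0), (4, 5, 2)]


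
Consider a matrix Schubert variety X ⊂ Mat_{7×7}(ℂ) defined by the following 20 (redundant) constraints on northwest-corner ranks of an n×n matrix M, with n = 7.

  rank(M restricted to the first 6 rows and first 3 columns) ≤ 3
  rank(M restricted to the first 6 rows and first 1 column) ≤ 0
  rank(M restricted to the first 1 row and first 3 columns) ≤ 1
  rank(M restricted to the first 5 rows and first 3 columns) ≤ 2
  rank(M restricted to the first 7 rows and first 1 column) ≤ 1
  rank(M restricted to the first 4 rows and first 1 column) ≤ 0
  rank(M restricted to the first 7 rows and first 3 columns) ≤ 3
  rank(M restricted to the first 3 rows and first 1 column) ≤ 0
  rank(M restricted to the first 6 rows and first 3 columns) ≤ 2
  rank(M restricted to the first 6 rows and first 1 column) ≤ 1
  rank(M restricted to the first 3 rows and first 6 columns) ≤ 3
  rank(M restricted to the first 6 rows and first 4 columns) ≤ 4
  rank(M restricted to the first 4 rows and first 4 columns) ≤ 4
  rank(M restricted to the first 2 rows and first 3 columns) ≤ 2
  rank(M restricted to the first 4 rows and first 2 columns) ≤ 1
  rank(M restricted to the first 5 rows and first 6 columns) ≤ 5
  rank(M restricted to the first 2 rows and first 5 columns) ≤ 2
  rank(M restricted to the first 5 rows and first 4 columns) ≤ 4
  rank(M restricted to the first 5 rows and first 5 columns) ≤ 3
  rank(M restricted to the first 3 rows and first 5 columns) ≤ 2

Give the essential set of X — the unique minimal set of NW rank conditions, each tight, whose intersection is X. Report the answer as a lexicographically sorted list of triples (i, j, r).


The tightest implied rank at each (i,j), from the 20 conditions:

  i=1: 0  1  1  1  1  1  1
  i=2: 0  1  2  2  2  2  2
  i=3: 0  1  2  2  2  3  3
  i=4: 0  1  2  3  3  4  4
  i=5: 0  1  2  3  3  4  5
  i=6: 0  1  2  3  4  5  6
  i=7: 1  2  3  4  5  6  7

giving w = (2, 3, 6, 4, 7, 5, 1) via Δ²R.

ℓ(w)=9; the 3 essential cells (i,j,r):

[(3, 5, 2), (5, 5, 3), (6, 1, 0)]


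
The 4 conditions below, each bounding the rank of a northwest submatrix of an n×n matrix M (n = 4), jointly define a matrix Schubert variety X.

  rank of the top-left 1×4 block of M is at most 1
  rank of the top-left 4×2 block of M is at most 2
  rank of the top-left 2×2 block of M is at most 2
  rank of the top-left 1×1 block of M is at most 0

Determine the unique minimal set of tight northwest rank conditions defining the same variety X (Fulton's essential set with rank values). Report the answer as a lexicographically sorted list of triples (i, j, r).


Recovering R(i,j) via the rank-extension bound from the 4 conditions:

  0  1  1  1
  1  2  2  2
  1  2  3  3
  1  2  3  4

so w = (2, 1, 3, 4).

|D(w)|=1, |Ess(w)|=1:

[(1, 1, 0)]


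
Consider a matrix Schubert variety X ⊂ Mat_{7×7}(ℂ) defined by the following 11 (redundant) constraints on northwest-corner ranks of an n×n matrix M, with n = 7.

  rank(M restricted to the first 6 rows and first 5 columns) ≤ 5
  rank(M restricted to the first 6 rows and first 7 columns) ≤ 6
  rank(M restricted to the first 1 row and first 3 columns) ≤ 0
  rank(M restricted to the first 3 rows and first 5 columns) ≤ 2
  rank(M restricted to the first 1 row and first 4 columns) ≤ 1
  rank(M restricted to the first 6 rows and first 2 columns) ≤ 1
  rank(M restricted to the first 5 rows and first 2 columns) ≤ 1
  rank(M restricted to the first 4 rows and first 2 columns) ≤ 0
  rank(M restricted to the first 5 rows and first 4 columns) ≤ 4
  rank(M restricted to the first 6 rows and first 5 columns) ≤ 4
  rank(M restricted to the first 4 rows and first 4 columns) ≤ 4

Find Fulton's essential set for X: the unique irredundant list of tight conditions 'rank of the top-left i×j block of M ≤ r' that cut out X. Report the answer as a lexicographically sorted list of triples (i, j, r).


The tightest implied rank at each (i,j), from the 11 conditions:

  R[1]: 0, 0, 0, 1, 1, 1, 1
  R[2]: 0, 0, 1, 2, 2, 2, 2
  R[3]: 0, 0, 1, 2, 2, 3, 3
  R[4]: 0, 0, 1, 2, 3, 4, 4
  R[5]: 1, 1, 2, 3, 4, 5, 5
  R[6]: 1, 1, 2, 3, 4, 5, 6
  R[7]: 1, 2, 3, 4, 5, 6, 7

the unique w with this rank table is (4, 3, 6, 5, 1, 7, 2).

ℓ(w)=11; the 4 essential cells (i,j,r):

[(1, 3, 0), (3, 5, 2), (4, 2, 0), (6, 2, 1)]


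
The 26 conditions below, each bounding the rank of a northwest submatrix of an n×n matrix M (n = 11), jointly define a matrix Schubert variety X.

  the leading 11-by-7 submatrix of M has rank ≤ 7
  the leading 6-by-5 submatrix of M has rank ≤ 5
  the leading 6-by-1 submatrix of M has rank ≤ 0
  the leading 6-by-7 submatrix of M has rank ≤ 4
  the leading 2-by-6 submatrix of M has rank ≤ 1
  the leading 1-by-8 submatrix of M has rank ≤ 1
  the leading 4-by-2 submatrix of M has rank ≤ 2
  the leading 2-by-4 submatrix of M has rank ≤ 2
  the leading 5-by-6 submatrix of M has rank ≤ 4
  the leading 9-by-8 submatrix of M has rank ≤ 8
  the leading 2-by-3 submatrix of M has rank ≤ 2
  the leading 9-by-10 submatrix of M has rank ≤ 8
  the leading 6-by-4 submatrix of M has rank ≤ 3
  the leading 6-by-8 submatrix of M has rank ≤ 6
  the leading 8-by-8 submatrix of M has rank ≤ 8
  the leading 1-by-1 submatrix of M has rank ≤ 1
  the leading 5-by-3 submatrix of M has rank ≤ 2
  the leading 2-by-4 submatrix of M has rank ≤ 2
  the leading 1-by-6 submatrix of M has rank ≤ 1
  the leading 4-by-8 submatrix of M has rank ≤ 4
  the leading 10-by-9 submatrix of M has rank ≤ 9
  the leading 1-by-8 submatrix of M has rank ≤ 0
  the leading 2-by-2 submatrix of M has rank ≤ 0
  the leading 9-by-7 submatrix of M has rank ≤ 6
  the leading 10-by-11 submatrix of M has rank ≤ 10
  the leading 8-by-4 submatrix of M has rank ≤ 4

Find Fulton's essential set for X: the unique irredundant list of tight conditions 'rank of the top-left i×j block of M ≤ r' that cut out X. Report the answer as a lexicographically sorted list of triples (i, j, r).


Propagating the 26 rank bounds to every northwest block:

  row 1: 0 0 0 0 0 0 0 0 1 1 1
  row 2: 0 0 1 1 1 1 1 1 2 2 2
  row 3: 0 1 2 2 2 2 2 2 3 3 3
  row 4: 0 1 2 3 3 3 3 3 4 4 4
  row 5: 0 1 2 3 4 4 4 4 5 5 5
  row 6: 0 1 2 3 4 4 4 5 6 6 6
  row 7: 1 2 3 4 5 5 5 6 7 7 7
  row 8: 1 2 3 4 5 6 6 7 8 8 8
  row 9: 1 2 3 4 5 6 6 7 8 8 9
  row 10: 1 2 3 4 5 6 7 8 9 9 10
  row 11: 1 2 3 4 5 6 7 8 9 10 11

reading off 1-entries of Δ²R: w = (9, 3, 2, 4, 5, 8, 1, 6, 11, 7, 10).

|D(w)|=18, |Ess(w)|=6:

[(1, 8, 0), (2, 2, 0), (6, 1, 0), (6, 7, 4), (9, 7, 6), (9, 10, 8)]


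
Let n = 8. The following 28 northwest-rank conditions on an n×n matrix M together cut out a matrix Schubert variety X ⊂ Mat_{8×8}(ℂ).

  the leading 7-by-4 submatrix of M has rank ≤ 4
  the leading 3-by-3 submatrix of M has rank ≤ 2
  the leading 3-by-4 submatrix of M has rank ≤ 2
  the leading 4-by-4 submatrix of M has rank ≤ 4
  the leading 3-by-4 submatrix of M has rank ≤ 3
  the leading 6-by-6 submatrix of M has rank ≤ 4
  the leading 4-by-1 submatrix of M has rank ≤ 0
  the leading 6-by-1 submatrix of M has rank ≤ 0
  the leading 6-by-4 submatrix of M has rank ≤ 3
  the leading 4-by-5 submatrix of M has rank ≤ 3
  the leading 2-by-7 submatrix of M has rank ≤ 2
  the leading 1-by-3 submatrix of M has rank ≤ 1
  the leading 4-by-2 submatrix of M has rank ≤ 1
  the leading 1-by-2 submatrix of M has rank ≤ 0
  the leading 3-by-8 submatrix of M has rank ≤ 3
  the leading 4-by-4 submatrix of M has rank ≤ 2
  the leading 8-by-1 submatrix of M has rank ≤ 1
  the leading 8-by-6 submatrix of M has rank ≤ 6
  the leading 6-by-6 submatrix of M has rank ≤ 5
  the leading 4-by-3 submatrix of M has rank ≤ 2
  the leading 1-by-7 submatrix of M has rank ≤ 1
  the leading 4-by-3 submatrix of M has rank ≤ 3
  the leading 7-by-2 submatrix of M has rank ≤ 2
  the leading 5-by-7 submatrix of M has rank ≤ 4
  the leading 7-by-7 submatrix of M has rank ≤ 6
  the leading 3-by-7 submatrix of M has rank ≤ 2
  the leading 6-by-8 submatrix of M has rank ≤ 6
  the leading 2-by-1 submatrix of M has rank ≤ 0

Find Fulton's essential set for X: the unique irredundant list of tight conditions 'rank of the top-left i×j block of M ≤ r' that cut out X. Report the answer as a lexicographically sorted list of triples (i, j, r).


Computing R[i][j] = min implied NW-rank bound (n=8, 28 conditions):

  0  0  1  1  1  1  1  1
  0  1  2  2  2  2  2  2
  0  1  2  2  2  2  2  3
  0  1  2  2  3  3  3  4
  0  1  2  3  4  4  4  5
  0  1  2  3  4  4  5  6
  1  2  3  4  5  5  6  7
  1  2  3  4  5  6  7  8

hence w(1..8) = (3, 2, 8, 5, 4, 7, 1, 6).

D(w) has 13 cells with 5 SE-corners; essential set:

[(1, 2, 0), (3, 7, 2), (4, 4, 2), (6, 1, 0), (6, 6, 4)]


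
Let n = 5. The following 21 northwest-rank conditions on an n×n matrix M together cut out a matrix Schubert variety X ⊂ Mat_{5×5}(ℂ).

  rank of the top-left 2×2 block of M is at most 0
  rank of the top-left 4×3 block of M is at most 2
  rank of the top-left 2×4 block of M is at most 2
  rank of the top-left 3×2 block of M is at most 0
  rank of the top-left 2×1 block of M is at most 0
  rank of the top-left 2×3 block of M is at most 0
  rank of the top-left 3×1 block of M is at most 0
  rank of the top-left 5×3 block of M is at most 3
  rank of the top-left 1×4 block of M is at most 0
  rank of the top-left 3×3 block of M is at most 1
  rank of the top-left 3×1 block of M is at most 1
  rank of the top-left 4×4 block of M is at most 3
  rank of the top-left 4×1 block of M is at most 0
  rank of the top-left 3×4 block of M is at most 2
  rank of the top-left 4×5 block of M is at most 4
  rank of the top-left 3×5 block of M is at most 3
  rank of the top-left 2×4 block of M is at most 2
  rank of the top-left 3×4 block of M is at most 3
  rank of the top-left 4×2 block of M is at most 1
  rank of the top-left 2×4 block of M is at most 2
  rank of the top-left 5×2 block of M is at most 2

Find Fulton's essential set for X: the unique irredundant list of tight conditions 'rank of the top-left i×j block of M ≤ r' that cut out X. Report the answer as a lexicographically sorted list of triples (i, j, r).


Reconstructing r_w from the 21 given conditions:

  row 1: 0  0  0  0  1
  row 2: 0  0  0  1  2
  row 3: 0  0  1  2  3
  row 4: 0  1  2  3  4
  row 5: 1  2  3  4  5

reading off 1-entries of Δ²R: w = (5, 4, 3, 2, 1).

Fulton essential set (4 of the 10 Rothe cells):

[(1, 4, 0), (2, 3, 0), (3, 2, 0), (4, 1, 0)]


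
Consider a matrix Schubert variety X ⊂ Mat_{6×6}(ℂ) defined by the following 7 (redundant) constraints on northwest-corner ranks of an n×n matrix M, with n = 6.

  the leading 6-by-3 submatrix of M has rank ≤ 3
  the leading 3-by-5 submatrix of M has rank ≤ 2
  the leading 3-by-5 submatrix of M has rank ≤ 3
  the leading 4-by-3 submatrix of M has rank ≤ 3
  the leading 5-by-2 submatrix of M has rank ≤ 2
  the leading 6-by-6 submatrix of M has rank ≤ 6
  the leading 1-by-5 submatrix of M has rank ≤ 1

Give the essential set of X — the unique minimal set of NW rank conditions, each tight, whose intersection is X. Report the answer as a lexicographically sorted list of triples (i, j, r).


Recovering R(i,j) via the rank-extension bound from the 7 conditions:

  row 1: 1, 1, 1, 1, 1, 1
  row 2: 1, 2, 2, 2, 2, 2
  row 3: 1, 2, 2, 2, 2, 3
  row 4: 1, 2, 3, 3, 3, 4
  row 5: 1, 2, 3, 4, 4, 5
  row 6: 1, 2, 3, 4, 5, 6

so w = (1, 2, 6, 3, 4, 5).

D(w) has 3 cells with 1 SE-corner; essential set:

[(3, 5, 2)]


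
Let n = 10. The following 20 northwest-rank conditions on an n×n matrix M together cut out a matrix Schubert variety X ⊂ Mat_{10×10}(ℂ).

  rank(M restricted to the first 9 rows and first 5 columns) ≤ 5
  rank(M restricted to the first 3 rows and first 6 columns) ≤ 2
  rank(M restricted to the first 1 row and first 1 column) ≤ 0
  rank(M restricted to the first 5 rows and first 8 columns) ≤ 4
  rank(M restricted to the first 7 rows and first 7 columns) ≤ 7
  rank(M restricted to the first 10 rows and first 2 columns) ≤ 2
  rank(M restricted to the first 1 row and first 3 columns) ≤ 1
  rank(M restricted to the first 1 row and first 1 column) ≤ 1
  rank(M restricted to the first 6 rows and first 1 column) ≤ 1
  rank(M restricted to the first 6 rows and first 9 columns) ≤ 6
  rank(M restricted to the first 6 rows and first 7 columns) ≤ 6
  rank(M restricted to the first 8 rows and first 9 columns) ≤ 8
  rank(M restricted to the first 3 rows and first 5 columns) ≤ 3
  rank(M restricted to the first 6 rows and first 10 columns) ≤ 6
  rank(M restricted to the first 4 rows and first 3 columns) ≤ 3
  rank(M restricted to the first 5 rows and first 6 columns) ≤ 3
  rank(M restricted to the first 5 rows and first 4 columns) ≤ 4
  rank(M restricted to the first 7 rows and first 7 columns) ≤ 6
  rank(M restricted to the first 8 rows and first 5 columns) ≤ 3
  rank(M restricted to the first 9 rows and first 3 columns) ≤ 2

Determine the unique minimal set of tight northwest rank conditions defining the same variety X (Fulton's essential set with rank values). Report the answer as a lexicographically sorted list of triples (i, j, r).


Rank table r_w(10×10) implied by the 20 constraints:

  0, 1, 1, 1, 1, 1, 1, 1, 1, 1
  1, 2, 2, 2, 2, 2, 2, 2, 2, 2
  1, 2, 2, 2, 2, 2, 3, 3, 3, 3
  1, 2, 2, 3, 3, 3, 4, 4, 4, 4
  1, 2, 2, 3, 3, 3, 4, 4, 5, 5
  1, 2, 2, 3, 3, 4, 5, 5, 6, 6
  1, 2, 2, 3, 3, 4, 5, 6, 7, 7
  1, 2, 2, 3, 3, 4, 5, 6, 7, 8
  1, 2, 2, 3, 4, 5, 6, 7, 8, 9
  1, 2, 3, 4, 5, 6, 7, 8, 9, 10

second differences of R give the permutation w = (2, 1, 7, 4, 9, 6, 8, 10, 5, 3).

Rothe diagram D(w) (17 cells), 6 SE-corners (essential conditions):

[(1, 1, 0), (3, 6, 2), (5, 6, 3), (5, 8, 4), (8, 5, 3), (9, 3, 2)]


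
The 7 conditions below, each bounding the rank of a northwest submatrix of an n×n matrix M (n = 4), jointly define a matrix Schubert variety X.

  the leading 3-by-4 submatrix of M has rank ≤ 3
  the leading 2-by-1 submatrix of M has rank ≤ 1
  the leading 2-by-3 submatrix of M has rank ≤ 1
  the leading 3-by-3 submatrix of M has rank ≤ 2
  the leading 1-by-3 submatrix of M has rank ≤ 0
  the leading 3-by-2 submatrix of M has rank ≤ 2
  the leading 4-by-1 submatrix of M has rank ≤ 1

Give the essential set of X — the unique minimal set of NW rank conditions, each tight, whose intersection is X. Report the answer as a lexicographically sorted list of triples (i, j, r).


Reconstructing r_w from the 7 given conditions:

  R[1]: 0  0  0  1
  R[2]: 1  1  1  2
  R[3]: 1  2  2  3
  R[4]: 1  2  3  4

reading off 1-entries of Δ²R: w = (4, 1, 2, 3).

|D(w)|=3, |Ess(w)|=1:

[(1, 3, 0)]


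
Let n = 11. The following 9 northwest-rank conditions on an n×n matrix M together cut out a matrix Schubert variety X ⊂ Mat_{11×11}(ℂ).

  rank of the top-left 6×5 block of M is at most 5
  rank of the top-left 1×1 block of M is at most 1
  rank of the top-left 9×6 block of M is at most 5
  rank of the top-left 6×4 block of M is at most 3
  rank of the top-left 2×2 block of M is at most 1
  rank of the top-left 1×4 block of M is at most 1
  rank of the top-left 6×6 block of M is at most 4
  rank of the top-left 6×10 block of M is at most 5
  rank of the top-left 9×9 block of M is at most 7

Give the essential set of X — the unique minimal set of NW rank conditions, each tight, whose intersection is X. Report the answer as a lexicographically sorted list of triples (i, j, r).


The tightest implied rank at each (i,j), from the 9 conditions:

  R[1]: 1 1 1 1 1 1 1 1 1 1 1
  R[2]: 1 1 2 2 2 2 2 2 2 2 2
  R[3]: 1 2 3 3 3 3 3 3 3 3 3
  R[4]: 1 2 3 3 4 4 4 4 4 4 4
  R[5]: 1 2 3 3 4 4 5 5 5 5 5
  R[6]: 1 2 3 3 4 4 5 5 5 5 6
  R[7]: 1 2 3 4 5 5 6 6 6 6 7
  R[8]: 1 2 3 4 5 5 6 7 7 7 8
  R[9]: 1 2 3 4 5 5 6 7 7 8 9
  R[10]: 1 2 3 4 5 6 7 8 8 9 10
  R[11]: 1 2 3 4 5 6 7 8 9 10 11

so w = (1, 3, 2, 5, 7, 11, 4, 8, 10, 6, 9).

6 SE-corners of the 12-cell Rothe diagram give Ess(w):

[(2, 2, 1), (6, 4, 3), (6, 6, 4), (6, 10, 5), (9, 6, 5), (9, 9, 7)]


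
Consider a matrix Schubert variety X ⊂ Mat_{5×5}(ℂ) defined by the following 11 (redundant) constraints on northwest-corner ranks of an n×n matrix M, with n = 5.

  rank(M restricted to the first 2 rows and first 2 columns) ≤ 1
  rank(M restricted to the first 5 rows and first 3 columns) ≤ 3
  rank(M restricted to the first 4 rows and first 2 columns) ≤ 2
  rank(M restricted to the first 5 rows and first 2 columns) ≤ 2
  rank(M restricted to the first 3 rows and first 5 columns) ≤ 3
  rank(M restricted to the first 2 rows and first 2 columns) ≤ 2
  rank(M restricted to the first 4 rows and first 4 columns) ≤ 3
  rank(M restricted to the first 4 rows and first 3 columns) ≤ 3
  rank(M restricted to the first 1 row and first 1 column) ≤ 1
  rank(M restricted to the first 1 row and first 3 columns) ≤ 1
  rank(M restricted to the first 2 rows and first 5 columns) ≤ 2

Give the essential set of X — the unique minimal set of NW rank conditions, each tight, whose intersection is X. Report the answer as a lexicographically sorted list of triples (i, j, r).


Rank table r_w(5×5) implied by the 11 constraints:

  i=1: 1, 1, 1, 1, 1
  i=2: 1, 1, 2, 2, 2
  i=3: 1, 2, 3, 3, 3
  i=4: 1, 2, 3, 3, 4
  i=5: 1, 2, 3, 4, 5

the unique w with this rank table is (1, 3, 2, 5, 4).

Fulton essential set (2 of the 2 Rothe cells):

[(2, 2, 1), (4, 4, 3)]


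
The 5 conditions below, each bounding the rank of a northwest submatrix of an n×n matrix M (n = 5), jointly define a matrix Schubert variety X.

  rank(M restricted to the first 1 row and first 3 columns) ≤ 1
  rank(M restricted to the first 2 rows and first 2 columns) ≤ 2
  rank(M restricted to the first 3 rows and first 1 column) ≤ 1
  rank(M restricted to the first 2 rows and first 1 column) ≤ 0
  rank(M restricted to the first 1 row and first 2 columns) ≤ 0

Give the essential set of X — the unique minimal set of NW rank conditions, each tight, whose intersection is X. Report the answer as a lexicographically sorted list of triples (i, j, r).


Computing R[i][j] = min implied NW-rank bound (n=5, 5 conditions):

  i=1: 0 | 0 | 1 | 1 | 1
  i=2: 0 | 1 | 2 | 2 | 2
  i=3: 1 | 2 | 3 | 3 | 3
  i=4: 1 | 2 | 3 | 4 | 4
  i=5: 1 | 2 | 3 | 4 | 5

second differences of R give the permutation w = (3, 2, 1, 4, 5).

2 SE-corners of the 3-cell Rothe diagram give Ess(w):

[(1, 2, 0), (2, 1, 0)]


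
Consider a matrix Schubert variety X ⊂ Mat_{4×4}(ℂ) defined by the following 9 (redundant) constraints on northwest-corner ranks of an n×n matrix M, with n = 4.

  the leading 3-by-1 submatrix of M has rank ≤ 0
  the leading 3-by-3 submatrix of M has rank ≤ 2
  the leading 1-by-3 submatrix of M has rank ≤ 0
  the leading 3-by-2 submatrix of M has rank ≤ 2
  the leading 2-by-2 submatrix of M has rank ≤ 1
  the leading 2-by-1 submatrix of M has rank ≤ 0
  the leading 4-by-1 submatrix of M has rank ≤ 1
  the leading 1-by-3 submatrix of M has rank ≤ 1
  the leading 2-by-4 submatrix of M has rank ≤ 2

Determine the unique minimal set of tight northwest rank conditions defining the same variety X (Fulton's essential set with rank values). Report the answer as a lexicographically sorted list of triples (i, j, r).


Computing R[i][j] = min implied NW-rank bound (n=4, 9 conditions):

  row 1: 0, 0, 0, 1
  row 2: 0, 1, 1, 2
  row 3: 0, 1, 2, 3
  row 4: 1, 2, 3, 4

so w = (4, 2, 3, 1).

2 SE-corners of the 5-cell Rothe diagram give Ess(w):

[(1, 3, 0), (3, 1, 0)]


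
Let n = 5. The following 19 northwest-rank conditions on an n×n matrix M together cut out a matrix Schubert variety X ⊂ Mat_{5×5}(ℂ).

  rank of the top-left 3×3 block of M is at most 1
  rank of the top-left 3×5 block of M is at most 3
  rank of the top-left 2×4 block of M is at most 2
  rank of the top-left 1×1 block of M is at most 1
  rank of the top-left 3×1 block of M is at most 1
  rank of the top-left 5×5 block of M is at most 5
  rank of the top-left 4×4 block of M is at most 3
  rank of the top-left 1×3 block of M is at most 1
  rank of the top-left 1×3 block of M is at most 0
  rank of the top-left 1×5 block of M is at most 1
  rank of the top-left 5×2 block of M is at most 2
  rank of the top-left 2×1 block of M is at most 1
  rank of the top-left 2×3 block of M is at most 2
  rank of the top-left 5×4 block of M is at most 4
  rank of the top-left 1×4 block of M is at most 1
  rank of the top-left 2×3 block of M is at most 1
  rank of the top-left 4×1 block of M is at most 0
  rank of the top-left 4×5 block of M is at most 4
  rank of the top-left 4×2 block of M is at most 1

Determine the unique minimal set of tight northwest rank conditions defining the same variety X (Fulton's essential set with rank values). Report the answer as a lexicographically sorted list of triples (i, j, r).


Computing R[i][j] = min implied NW-rank bound (n=5, 19 conditions):

  i=1: 0  0  0  1  1
  i=2: 0  1  1  2  2
  i=3: 0  1  1  2  3
  i=4: 0  1  2  3  4
  i=5: 1  2  3  4  5

giving w = (4, 2, 5, 3, 1) via Δ²R.

Rothe diagram D(w) (7 cells), 3 SE-corners (essential conditions):

[(1, 3, 0), (3, 3, 1), (4, 1, 0)]


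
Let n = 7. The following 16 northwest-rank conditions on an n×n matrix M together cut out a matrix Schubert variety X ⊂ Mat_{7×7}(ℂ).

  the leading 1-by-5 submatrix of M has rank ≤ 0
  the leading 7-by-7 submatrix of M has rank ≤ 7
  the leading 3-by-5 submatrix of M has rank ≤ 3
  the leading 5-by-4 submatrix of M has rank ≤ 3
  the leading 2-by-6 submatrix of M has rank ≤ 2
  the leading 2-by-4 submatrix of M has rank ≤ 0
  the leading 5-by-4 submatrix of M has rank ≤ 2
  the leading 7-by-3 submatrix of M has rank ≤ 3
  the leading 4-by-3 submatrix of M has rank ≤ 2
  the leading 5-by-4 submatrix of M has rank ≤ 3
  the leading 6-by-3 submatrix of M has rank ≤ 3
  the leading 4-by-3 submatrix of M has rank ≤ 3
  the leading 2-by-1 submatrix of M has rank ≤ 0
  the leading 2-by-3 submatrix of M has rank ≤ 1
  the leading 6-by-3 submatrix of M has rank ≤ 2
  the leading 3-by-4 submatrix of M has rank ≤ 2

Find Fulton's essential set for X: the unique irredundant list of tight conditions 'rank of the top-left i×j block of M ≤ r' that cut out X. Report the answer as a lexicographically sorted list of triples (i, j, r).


Computing R[i][j] = min implied NW-rank bound (n=7, 16 conditions):

  0 0 0 0 0 1 1
  0 0 0 0 1 2 2
  1 1 1 1 2 3 3
  1 2 2 2 3 4 4
  1 2 2 2 3 4 5
  1 2 2 3 4 5 6
  1 2 3 4 5 6 7

the unique w with this rank table is (6, 5, 1, 2, 7, 4, 3).

4 SE-corners of the 12-cell Rothe diagram give Ess(w):

[(1, 5, 0), (2, 4, 0), (5, 4, 2), (6, 3, 2)]


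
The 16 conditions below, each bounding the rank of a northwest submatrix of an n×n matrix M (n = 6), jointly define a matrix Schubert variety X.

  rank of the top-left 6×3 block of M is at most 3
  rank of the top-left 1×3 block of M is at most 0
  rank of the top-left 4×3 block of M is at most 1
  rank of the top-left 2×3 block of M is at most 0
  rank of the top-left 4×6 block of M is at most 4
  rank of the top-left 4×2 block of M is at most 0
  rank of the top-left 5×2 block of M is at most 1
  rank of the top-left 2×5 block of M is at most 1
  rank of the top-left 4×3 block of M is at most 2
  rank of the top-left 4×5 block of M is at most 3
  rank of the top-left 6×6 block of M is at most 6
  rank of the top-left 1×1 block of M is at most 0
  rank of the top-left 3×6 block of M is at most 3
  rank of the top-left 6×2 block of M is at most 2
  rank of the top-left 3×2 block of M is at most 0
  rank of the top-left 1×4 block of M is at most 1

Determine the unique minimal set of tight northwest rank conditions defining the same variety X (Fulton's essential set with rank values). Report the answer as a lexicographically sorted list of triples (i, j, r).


Recovering R(i,j) via the rank-extension bound from the 16 conditions:

  R[1]: 0  0  0  1  1  1
  R[2]: 0  0  0  1  1  2
  R[3]: 0  0  1  2  2  3
  R[4]: 0  0  1  2  3  4
  R[5]: 1  1  2  3  4  5
  R[6]: 1  2  3  4  5  6

giving w = (4, 6, 3, 5, 1, 2) via Δ²R.

Rothe diagram D(w) (11 cells), 3 SE-corners (essential conditions):

[(2, 3, 0), (2, 5, 1), (4, 2, 0)]


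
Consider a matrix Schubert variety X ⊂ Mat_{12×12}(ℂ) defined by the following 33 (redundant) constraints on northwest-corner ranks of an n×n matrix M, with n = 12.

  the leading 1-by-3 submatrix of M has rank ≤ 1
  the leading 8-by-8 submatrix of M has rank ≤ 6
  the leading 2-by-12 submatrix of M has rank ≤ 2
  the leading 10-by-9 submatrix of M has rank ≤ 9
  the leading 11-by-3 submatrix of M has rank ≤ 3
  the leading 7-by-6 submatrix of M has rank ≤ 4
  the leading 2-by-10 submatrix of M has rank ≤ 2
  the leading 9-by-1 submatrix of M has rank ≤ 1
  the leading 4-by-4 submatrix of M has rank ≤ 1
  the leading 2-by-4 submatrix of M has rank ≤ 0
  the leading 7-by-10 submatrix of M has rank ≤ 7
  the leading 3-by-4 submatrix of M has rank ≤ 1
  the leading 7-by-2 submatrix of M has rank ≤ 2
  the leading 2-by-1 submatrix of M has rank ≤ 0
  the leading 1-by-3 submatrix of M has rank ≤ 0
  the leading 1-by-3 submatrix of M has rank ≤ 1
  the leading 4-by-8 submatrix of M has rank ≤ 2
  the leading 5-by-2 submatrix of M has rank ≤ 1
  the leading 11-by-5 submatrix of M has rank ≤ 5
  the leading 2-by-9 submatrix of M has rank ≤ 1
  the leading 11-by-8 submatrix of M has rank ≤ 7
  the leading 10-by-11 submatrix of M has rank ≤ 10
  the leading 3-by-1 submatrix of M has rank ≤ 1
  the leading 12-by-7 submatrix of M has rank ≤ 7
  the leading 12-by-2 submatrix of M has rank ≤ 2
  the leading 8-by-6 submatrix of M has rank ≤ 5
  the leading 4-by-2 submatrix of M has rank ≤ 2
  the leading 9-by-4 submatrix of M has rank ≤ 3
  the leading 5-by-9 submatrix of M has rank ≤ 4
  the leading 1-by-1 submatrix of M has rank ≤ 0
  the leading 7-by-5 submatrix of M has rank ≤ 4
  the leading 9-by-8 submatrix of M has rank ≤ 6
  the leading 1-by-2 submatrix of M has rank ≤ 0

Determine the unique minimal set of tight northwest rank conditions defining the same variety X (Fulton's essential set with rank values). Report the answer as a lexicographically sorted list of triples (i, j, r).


Recovering R(i,j) via the rank-extension bound from the 33 conditions:

  0  0  0  0  1  1  1  1  1  1  1  1
  0  0  0  0  1  1  1  1  1  2  2  2
  1  1  1  1  2  2  2  2  2  3  3  3
  1  1  1  1  2  2  2  2  3  4  4  4
  1  1  2  2  3  3  3  3  4  5  5  5
  1  2  3  3  4  4  4  4  5  6  6  6
  1  2  3  3  4  4  5  5  6  7  7  7
  1  2  3  3  4  5  6  6  7  8  8  8
  1  2  3  3  4  5  6  6  7  8  9  9
  1  2  3  4  5  6  7  7  8  9  10  10
  1  2  3  4  5  6  7  7  8  9  10  11
  1  2  3  4  5  6  7  8  9  10  11  12

the unique w with this rank table is (5, 10, 1, 9, 3, 2, 7, 6, 11, 4, 12, 8).

|D(w)|=25, |Ess(w)|=9:

[(2, 4, 0), (2, 9, 1), (4, 4, 1), (4, 8, 2), (5, 2, 1), (7, 6, 4), (9, 4, 3), (9, 8, 6), (11, 8, 7)]


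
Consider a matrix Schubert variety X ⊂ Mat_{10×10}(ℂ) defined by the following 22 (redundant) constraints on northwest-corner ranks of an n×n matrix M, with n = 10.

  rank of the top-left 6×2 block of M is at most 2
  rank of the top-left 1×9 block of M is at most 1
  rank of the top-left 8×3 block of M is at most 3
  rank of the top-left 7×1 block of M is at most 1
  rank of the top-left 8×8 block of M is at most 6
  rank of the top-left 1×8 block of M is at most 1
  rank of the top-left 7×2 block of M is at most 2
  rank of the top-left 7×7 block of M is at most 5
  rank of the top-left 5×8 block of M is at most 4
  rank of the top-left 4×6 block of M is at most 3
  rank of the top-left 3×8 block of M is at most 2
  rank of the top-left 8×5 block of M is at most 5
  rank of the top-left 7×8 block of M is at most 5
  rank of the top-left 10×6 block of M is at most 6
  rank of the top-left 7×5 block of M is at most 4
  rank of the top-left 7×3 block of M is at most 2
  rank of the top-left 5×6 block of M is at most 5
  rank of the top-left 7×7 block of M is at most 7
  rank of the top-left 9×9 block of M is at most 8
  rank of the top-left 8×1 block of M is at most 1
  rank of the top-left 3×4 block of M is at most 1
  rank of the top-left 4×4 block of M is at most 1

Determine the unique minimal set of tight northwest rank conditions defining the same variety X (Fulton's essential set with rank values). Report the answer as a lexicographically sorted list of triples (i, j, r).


Reconstructing r_w from the 22 given conditions:

  row 1: 1  1  1  1  1  1  1  1  1  1
  row 2: 1  1  1  1  2  2  2  2  2  2
  row 3: 1  1  1  1  2  2  2  2  3  3
  row 4: 1  1  1  1  2  3  3  3  4  4
  row 5: 1  2  2  2  3  4  4  4  5  5
  row 6: 1  2  2  3  4  5  5  5  6  6
  row 7: 1  2  2  3  4  5  5  5  6  7
  row 8: 1  2  3  4  5  6  6  6  7  8
  row 9: 1  2  3  4  5  6  7  7  8  9
  row 10: 1  2  3  4  5  6  7  8  9  10

giving w = (1, 5, 9, 6, 2, 4, 10, 3, 7, 8) via Δ²R.

|D(w)|=16, |Ess(w)|=4:

[(3, 8, 2), (4, 4, 1), (7, 3, 2), (7, 8, 5)]


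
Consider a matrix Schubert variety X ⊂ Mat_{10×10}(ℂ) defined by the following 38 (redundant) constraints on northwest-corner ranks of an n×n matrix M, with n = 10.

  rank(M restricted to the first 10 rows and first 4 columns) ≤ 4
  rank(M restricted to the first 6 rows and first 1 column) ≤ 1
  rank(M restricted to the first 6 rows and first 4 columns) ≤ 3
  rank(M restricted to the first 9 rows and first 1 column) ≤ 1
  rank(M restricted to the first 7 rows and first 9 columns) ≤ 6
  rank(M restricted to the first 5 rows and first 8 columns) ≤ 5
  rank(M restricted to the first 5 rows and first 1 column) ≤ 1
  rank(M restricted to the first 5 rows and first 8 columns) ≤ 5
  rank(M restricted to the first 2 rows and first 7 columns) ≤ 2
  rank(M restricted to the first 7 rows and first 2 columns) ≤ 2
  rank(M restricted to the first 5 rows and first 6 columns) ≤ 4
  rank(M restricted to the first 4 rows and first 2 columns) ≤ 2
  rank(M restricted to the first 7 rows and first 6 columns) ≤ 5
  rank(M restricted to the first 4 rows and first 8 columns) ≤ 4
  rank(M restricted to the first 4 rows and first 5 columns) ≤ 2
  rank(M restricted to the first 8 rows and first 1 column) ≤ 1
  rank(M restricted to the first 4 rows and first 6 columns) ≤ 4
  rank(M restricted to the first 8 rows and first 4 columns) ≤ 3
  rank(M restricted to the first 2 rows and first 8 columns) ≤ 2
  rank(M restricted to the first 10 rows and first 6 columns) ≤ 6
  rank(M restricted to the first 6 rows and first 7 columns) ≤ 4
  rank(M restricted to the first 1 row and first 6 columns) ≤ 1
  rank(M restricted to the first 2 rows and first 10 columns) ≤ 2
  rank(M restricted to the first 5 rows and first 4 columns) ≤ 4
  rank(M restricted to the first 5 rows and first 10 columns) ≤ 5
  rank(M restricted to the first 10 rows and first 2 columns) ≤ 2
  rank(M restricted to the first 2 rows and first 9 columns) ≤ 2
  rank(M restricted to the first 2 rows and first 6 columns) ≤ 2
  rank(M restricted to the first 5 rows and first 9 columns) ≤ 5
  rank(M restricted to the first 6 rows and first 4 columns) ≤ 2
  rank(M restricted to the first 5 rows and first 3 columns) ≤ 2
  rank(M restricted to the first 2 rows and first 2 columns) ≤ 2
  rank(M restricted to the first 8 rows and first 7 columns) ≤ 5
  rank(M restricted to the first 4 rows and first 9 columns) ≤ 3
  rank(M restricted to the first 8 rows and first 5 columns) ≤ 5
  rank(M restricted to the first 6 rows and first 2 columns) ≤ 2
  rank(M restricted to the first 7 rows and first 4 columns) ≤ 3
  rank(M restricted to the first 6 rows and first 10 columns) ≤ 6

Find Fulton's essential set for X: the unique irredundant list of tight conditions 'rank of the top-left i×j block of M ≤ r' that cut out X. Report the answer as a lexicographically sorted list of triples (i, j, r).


Rank table r_w(10×10) implied by the 38 constraints:

  R[1]: 1  1  1  1  1  1  1  1  1  1
  R[2]: 1  2  2  2  2  2  2  2  2  2
  R[3]: 1  2  2  2  2  3  3  3  3  3
  R[4]: 1  2  2  2  2  3  3  3  3  4
  R[5]: 1  2  2  2  3  4  4  4  4  5
  R[6]: 1  2  2  2  3  4  4  5  5  6
  R[7]: 1  2  3  3  4  5  5  6  6  7
  R[8]: 1  2  3  3  4  5  5  6  7  8
  R[9]: 1  2  3  4  5  6  6  7  8  9
  R[10]: 1  2  3  4  5  6  7  8  9  10

so w = (1, 2, 6, 10, 5, 8, 3, 9, 4, 7).

D(w) has 16 cells with 6 SE-corners; essential set:

[(4, 5, 2), (4, 9, 3), (6, 4, 2), (6, 7, 4), (8, 4, 3), (8, 7, 5)]
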